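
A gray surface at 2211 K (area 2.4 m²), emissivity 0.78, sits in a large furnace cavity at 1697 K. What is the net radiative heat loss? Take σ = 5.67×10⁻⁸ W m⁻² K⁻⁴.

Q = εσA(T⁴ − T_s⁴). T⁴ − T_s⁴ = (2211)⁴ − (1697)⁴ = 2.39×10^13 − 8.29×10^12 = 1.56×10^13 K⁴.
Q = 0.78 × 5.67×10⁻⁸ × 2.40 × 1.56×10^13 = 1.66×10^6 W.

Q ≈ 1.66×10^6 W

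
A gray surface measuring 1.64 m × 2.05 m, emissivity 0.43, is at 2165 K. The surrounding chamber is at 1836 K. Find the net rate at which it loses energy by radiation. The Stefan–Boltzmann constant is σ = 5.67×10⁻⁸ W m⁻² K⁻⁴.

Q ≈ 8.69×10^5 W

A = 1.64 × 2.05 = 3.36 m².
Q = εσA(T⁴ − T_s⁴). T⁴ − T_s⁴ = (2165)⁴ − (1836)⁴ = 2.20×10^13 − 1.14×10^13 = 1.06×10^13 K⁴.
Q = 0.43 × 5.67×10⁻⁸ × 3.36 × 1.06×10^13 = 8.69×10^5 W.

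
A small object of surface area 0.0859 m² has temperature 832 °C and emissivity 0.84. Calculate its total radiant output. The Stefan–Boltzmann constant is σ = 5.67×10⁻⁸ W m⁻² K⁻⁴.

832 °C = 1105 K.
P = εσAT⁴ = 0.84 × 5.67×10⁻⁸ × 0.0859 × (1105)⁴ = 0.84 × 5.67×10⁻⁸ × 0.0859 × 1.49×10^12.
P = 6100 W.

P ≈ 6100 W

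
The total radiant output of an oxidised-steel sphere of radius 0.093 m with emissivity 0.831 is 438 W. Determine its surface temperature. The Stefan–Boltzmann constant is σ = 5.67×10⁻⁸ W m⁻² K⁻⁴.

A = 4πr² = 4π × (0.093)² = 0.109 m².
From P = εσAT⁴, T = (P / εσA)^(1/4) = (438 / (0.831 × 5.67×10⁻⁸ × 0.109))^(1/4).
T = (8.55×10^10)^(1/4) = 541 K.

T ≈ 541 K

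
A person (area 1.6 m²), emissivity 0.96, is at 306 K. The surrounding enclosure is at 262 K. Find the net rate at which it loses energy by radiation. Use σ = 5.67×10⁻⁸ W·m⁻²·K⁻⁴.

Q ≈ 353 W

Q = εσA(T⁴ − T_s⁴). T⁴ − T_s⁴ = (306)⁴ − (262)⁴ = 8.77×10^9 − 4.71×10^9 = 4.06×10^9 K⁴.
Q = 0.96 × 5.67×10⁻⁸ × 1.60 × 4.06×10^9 = 353 W.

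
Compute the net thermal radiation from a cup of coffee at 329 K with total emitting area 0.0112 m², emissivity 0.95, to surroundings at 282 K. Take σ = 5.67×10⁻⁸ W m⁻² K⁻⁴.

Q = εσA(T⁴ − T_s⁴). T⁴ − T_s⁴ = (329)⁴ − (282)⁴ = 1.17×10^10 − 6.32×10^9 = 5.39×10^9 K⁴.
Q = 0.95 × 5.67×10⁻⁸ × 0.0112 × 5.39×10^9 = 3.25 W.

Q ≈ 3.25 W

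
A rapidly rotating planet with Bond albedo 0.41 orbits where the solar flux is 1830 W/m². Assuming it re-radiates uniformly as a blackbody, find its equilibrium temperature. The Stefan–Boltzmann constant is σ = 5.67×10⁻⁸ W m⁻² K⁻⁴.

T ≈ 263 K

Power absorbed = (1−a)S·πR²; power emitted = 4πR²σT⁴. Equating and cancelling πR²:
T = ((1−a)S / 4σ)^(1/4) = (1080 / (4 × 5.67×10⁻⁸))^(1/4) = (4.76×10^9)^(1/4).
T = 263 K.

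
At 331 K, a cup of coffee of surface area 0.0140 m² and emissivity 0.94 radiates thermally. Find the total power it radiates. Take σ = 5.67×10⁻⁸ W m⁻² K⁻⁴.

P ≈ 8.96 W

Stefan–Boltzmann: P = εσAT⁴ = 0.94 × 5.67×10⁻⁸ × 0.0140 × (331)⁴ = 0.94 × 5.67×10⁻⁸ × 0.0140 × 1.20×10^10.
P = 8.96 W.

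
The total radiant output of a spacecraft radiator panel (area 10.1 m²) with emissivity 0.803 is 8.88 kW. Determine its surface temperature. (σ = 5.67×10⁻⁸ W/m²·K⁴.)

From P = εσAT⁴, T = (P / εσA)^(1/4) = (8880 / (0.803 × 5.67×10⁻⁸ × 10.1))^(1/4).
T = (1.93×10^10)^(1/4) = 373 K.

T ≈ 373 K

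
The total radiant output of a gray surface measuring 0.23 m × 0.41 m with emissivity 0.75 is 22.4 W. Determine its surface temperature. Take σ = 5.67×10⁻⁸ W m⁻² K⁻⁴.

A = 0.23 × 0.41 = 0.0943 m².
From P = εσAT⁴, T = (P / εσA)^(1/4) = (22.4 / (0.75 × 5.67×10⁻⁸ × 0.0943))^(1/4).
T = (5.59×10^9)^(1/4) = 273 K.

T ≈ 273 K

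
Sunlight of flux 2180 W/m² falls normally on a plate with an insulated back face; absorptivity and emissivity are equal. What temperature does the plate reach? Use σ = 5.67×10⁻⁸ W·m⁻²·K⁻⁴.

T ≈ 443 K

Absorbed flux αS = emitted flux εσT⁴ (one radiating face); with α = ε, T = (S/σ)^(1/4).
T = (2180 / 5.67×10⁻⁸)^(1/4) = (3.84×10^10)^(1/4).
T = 443 K.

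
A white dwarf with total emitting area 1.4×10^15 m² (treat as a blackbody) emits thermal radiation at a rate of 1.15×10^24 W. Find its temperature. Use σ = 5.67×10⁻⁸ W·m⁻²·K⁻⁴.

From P = σAT⁴, T = (P / σA)^(1/4) = (1.15×10^24 / (5.67×10⁻⁸ × 1.40×10^15))^(1/4).
T = (1.45×10^16)^(1/4) = 11000 K.

T ≈ 11000 K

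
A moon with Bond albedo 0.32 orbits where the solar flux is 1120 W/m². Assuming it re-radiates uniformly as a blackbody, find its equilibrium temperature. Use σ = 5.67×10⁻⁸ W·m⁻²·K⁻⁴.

T ≈ 241 K

Power absorbed = (1−a)S·πR²; power emitted = 4πR²σT⁴. Equating and cancelling πR²:
T = ((1−a)S / 4σ)^(1/4) = (762 / (4 × 5.67×10⁻⁸))^(1/4) = (3.36×10^9)^(1/4).
T = 241 K.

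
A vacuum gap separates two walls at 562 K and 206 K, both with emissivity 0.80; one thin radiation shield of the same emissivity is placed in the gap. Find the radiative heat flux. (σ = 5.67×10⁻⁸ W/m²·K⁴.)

Each of the 2 gaps contributes resistance (2/ε − 1) = 2/0.80 − 1 = 1.500; total = 3.000.
q = σ(T₁⁴ − T₂⁴) / 3.000 = 5.67×10⁻⁸ × 9.80×10^10 / 3.000 = 1850 W/m².

q ≈ 1850 W/m²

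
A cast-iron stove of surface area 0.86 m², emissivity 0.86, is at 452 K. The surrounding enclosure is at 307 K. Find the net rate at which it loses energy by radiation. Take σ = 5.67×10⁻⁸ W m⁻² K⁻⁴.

Q ≈ 1380 W

Q = εσA(T⁴ − T_s⁴). T⁴ − T_s⁴ = (452)⁴ − (307)⁴ = 4.17×10^10 − 8.88×10^9 = 3.29×10^10 K⁴.
Q = 0.86 × 5.67×10⁻⁸ × 0.860 × 3.29×10^10 = 1380 W.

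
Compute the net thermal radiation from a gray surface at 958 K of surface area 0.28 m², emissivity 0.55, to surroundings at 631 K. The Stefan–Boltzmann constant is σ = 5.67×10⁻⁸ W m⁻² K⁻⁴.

Q = εσA(T⁴ − T_s⁴). T⁴ − T_s⁴ = (958)⁴ − (631)⁴ = 8.42×10^11 − 1.59×10^11 = 6.84×10^11 K⁴.
Q = 0.55 × 5.67×10⁻⁸ × 0.280 × 6.84×10^11 = 5970 W.

Q ≈ 5970 W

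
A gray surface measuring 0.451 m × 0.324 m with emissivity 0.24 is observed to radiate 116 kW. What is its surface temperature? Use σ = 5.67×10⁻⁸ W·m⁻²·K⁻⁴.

A = 0.451 × 0.324 = 0.146 m².
From P = εσAT⁴, T = (P / εσA)^(1/4) = (1.16×10^5 / (0.24 × 5.67×10⁻⁸ × 0.146))^(1/4).
T = (5.83×10^13)^(1/4) = 2760 K.

T ≈ 2760 K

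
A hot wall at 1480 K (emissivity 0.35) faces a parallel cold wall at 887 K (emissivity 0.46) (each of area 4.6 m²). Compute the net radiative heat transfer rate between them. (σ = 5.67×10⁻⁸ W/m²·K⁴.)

Q ≈ 2.70×10^5 W

For two large parallel gray plates, q = σ(T₁⁴ − T₂⁴) / (1/ε₁ + 1/ε₂ − 1).
1/ε₁ + 1/ε₂ − 1 = 1/0.35 + 1/0.46 − 1 = 4.031.
T₁⁴ − T₂⁴ = 4.80×10^12 − 6.19×10^11 = 4.18×10^12 K⁴.
q = 5.67×10⁻⁸ × 4.18×10^12 / 4.031 = 58800 W/m².
Q = q·A = 58800 × 4.6 = 2.70×10^5 W.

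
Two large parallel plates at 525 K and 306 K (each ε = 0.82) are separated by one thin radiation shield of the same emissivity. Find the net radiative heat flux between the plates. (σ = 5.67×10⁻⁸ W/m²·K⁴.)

Each of the 2 gaps contributes resistance (2/ε − 1) = 2/0.82 − 1 = 1.439; total = 2.878.
q = σ(T₁⁴ − T₂⁴) / 2.878 = 5.67×10⁻⁸ × 6.72×10^10 / 2.878 = 1320 W/m².

q ≈ 1320 W/m²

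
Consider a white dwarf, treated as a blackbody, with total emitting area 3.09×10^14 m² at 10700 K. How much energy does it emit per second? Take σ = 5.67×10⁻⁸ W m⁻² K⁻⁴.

P = σAT⁴ = 5.67×10⁻⁸ × 3.09×10^14 × (10700)⁴ = 5.67×10⁻⁸ × 3.09×10^14 × 1.31×10^16.
P = 2.30×10^23 W.

P ≈ 2.30×10^23 W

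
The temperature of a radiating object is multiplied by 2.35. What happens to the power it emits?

P ∝ T⁴, so the power scales as (2.35)⁴ = 30.5.

factor ≈ 30.5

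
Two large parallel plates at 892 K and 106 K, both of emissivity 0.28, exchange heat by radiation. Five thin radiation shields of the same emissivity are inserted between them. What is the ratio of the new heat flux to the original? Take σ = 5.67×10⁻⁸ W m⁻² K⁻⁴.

With N identical shields there are N+1 = 6 gaps in series, each with the same radiative resistance, so the flux falls to 1/(N+1) of its unshielded value.

ratio ≈ 0.167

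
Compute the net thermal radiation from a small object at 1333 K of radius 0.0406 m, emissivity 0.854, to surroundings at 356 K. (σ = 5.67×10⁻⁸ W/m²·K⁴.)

Q ≈ 3150 W

A = 4πr² = 4π × (0.0406)² = 0.0207 m².
Q = εσA(T⁴ − T_s⁴). T⁴ − T_s⁴ = (1333)⁴ − (356)⁴ = 3.16×10^12 − 1.61×10^10 = 3.14×10^12 K⁴.
Q = 0.854 × 5.67×10⁻⁸ × 0.0207 × 3.14×10^12 = 3150 W.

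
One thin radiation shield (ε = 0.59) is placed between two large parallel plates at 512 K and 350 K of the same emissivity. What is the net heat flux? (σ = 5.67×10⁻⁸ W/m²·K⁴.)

q ≈ 637 W/m²

Each of the 2 gaps contributes resistance (2/ε − 1) = 2/0.59 − 1 = 2.390; total = 4.780.
q = σ(T₁⁴ − T₂⁴) / 4.780 = 5.67×10⁻⁸ × 5.37×10^10 / 4.780 = 637 W/m².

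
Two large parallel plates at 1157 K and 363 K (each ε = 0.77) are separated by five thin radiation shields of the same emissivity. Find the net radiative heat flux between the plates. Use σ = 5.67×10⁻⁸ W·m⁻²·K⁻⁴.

q ≈ 10500 W/m²

Each of the 6 gaps contributes resistance (2/ε − 1) = 2/0.77 − 1 = 1.597; total = 9.584.
q = σ(T₁⁴ − T₂⁴) / 9.584 = 5.67×10⁻⁸ × 1.77×10^12 / 9.584 = 10500 W/m².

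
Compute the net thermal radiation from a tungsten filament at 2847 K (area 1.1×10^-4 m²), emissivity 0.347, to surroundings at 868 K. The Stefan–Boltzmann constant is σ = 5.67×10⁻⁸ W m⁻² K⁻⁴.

Q ≈ 141 W

Q = εσA(T⁴ − T_s⁴). T⁴ − T_s⁴ = (2847)⁴ − (868)⁴ = 6.57×10^13 − 5.68×10^11 = 6.51×10^13 K⁴.
Q = 0.347 × 5.67×10⁻⁸ × 1.10×10^-4 × 6.51×10^13 = 141 W.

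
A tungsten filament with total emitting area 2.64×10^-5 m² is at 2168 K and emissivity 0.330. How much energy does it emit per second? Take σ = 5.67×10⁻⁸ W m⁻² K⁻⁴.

P = εσAT⁴ = 0.330 × 5.67×10⁻⁸ × 2.64×10^-5 × (2168)⁴ = 0.330 × 5.67×10⁻⁸ × 2.64×10^-5 × 2.21×10^13.
P = 10.9 W.

P ≈ 10.9 W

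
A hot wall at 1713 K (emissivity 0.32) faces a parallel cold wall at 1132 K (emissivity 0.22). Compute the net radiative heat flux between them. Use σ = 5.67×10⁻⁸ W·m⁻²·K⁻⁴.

For two large parallel gray plates, q = σ(T₁⁴ − T₂⁴) / (1/ε₁ + 1/ε₂ − 1).
1/ε₁ + 1/ε₂ − 1 = 1/0.32 + 1/0.22 − 1 = 6.670.
T₁⁴ − T₂⁴ = 8.61×10^12 − 1.64×10^12 = 6.97×10^12 K⁴.
q = 5.67×10⁻⁸ × 6.97×10^12 / 6.670 = 59200 W/m².

q ≈ 59200 W/m²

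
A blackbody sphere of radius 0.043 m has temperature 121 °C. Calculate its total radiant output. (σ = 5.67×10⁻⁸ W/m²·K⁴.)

P ≈ 31.7 W

A = 4πr² = 4π × (0.043)² = 0.0232 m².
121 °C = 394 K.
P = σAT⁴ = 5.67×10⁻⁸ × 0.0232 × (394)⁴ = 5.67×10⁻⁸ × 0.0232 × 2.41×10^10.
P = 31.7 W.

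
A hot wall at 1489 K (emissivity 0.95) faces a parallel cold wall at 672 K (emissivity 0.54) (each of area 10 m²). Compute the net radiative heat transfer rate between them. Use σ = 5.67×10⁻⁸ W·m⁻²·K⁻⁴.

For two large parallel gray plates, q = σ(T₁⁴ − T₂⁴) / (1/ε₁ + 1/ε₂ − 1).
1/ε₁ + 1/ε₂ − 1 = 1/0.95 + 1/0.54 − 1 = 1.904.
T₁⁴ − T₂⁴ = 4.92×10^12 − 2.04×10^11 = 4.71×10^12 K⁴.
q = 5.67×10⁻⁸ × 4.71×10^12 / 1.904 = 1.40×10^5 W/m².
Q = q·A = 1.40×10^5 × 10 = 1.40×10^6 W.

Q ≈ 1.40×10^6 W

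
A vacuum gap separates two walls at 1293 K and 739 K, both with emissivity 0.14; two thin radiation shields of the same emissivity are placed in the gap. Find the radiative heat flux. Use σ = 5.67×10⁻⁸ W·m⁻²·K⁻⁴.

Each of the 3 gaps contributes resistance (2/ε − 1) = 2/0.14 − 1 = 13.29; total = 39.86.
q = σ(T₁⁴ − T₂⁴) / 39.86 = 5.67×10⁻⁸ × 2.50×10^12 / 39.86 = 3550 W/m².

q ≈ 3550 W/m²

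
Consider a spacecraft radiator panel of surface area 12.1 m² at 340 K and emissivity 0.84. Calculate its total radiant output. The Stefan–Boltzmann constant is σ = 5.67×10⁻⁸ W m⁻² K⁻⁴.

Stefan–Boltzmann: P = εσAT⁴ = 0.84 × 5.67×10⁻⁸ × 12.1 × (340)⁴ = 0.84 × 5.67×10⁻⁸ × 12.1 × 1.34×10^10.
P = 7700 W.

P ≈ 7700 W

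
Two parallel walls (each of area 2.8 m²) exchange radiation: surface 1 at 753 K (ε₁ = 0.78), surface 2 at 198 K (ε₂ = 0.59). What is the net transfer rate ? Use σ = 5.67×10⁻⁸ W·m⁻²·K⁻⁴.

Q ≈ 25700 W

For two large parallel gray plates, q = σ(T₁⁴ − T₂⁴) / (1/ε₁ + 1/ε₂ − 1).
1/ε₁ + 1/ε₂ − 1 = 1/0.78 + 1/0.59 − 1 = 1.977.
T₁⁴ − T₂⁴ = 3.21×10^11 − 1.54×10^9 = 3.20×10^11 K⁴.
q = 5.67×10⁻⁸ × 3.20×10^11 / 1.977 = 9180 W/m².
Q = q·A = 9180 × 2.8 = 25700 W.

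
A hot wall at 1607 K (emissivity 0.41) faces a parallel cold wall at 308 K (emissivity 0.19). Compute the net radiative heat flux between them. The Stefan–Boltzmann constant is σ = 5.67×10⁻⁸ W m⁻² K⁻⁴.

For two large parallel gray plates, q = σ(T₁⁴ − T₂⁴) / (1/ε₁ + 1/ε₂ − 1).
1/ε₁ + 1/ε₂ − 1 = 1/0.41 + 1/0.19 − 1 = 6.702.
T₁⁴ − T₂⁴ = 6.67×10^12 − 9.00×10^9 = 6.66×10^12 K⁴.
q = 5.67×10⁻⁸ × 6.66×10^12 / 6.702 = 56300 W/m².

q ≈ 56300 W/m²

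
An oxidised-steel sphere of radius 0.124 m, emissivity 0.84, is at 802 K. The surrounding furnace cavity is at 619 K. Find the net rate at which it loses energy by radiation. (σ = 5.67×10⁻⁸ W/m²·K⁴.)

Q ≈ 2460 W

A = 4πr² = 4π × (0.124)² = 0.193 m².
Q = εσA(T⁴ − T_s⁴). T⁴ − T_s⁴ = (802)⁴ − (619)⁴ = 4.14×10^11 − 1.47×10^11 = 2.67×10^11 K⁴.
Q = 0.84 × 5.67×10⁻⁸ × 0.193 × 2.67×10^11 = 2460 W.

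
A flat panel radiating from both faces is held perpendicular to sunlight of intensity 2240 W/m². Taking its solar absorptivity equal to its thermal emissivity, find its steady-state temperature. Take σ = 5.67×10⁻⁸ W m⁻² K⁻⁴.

T ≈ 375 K

Absorbed flux αS = emitted flux 2εσT⁴ per unit area; with α = ε this gives T = (S/2σ)^(1/4).
T = (2240 / (2 × 5.67×10⁻⁸))^(1/4) = (1.98×10^10)^(1/4).
T = 375 K.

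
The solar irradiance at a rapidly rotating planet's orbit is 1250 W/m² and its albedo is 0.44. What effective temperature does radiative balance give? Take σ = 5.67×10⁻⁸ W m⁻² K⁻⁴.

T ≈ 236 K

Power absorbed = (1−a)S·πR²; power emitted = 4πR²σT⁴. Equating and cancelling πR²:
T = ((1−a)S / 4σ)^(1/4) = (700 / (4 × 5.67×10⁻⁸))^(1/4) = (3.09×10^9)^(1/4).
T = 236 K.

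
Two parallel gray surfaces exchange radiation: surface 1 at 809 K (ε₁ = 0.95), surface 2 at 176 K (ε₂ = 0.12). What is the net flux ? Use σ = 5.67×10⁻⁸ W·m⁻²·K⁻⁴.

For two large parallel gray plates, q = σ(T₁⁴ − T₂⁴) / (1/ε₁ + 1/ε₂ − 1).
1/ε₁ + 1/ε₂ − 1 = 1/0.95 + 1/0.12 − 1 = 8.386.
T₁⁴ − T₂⁴ = 4.28×10^11 − 9.60×10^8 = 4.27×10^11 K⁴.
q = 5.67×10⁻⁸ × 4.27×10^11 / 8.386 = 2890 W/m².

q ≈ 2890 W/m²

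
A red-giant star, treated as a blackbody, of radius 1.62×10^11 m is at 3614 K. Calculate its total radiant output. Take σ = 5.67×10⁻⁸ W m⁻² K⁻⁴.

P ≈ 3.19×10^30 W

A = 4πr² = 4π × (1.62×10^11)² = 3.30×10^23 m².
P = σAT⁴ = 5.67×10⁻⁸ × 3.30×10^23 × (3614)⁴ = 5.67×10⁻⁸ × 3.30×10^23 × 1.71×10^14.
P = 3.19×10^30 W.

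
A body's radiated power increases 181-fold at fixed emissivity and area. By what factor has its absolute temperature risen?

P ∝ T⁴ ⇒ T ∝ P^(1/4), so T scales by (181)^(1/4) = 3.67.

factor ≈ 3.67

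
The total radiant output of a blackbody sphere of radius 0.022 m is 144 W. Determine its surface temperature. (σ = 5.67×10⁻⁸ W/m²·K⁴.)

T ≈ 804 K

A = 4πr² = 4π × (0.022)² = 6.08×10^-3 m².
From P = σAT⁴, T = (P / σA)^(1/4) = (144 / (5.67×10⁻⁸ × 6.08×10^-3))^(1/4).
T = (4.18×10^11)^(1/4) = 804 K.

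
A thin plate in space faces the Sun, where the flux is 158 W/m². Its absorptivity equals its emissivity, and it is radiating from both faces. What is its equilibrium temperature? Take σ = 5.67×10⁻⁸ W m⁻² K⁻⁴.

Absorbed flux αS = emitted flux 2εσT⁴ per unit area; with α = ε this gives T = (S/2σ)^(1/4).
T = (158 / (2 × 5.67×10⁻⁸))^(1/4) = (1.39×10^9)^(1/4).
T = 193 K.

T ≈ 193 K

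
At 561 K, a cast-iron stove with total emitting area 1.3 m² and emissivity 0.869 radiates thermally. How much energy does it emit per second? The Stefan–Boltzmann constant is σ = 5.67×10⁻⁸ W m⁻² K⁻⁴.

P ≈ 6340 W

P = εσAT⁴ = 0.869 × 5.67×10⁻⁸ × 1.30 × (561)⁴ = 0.869 × 5.67×10⁻⁸ × 1.30 × 9.90×10^10.
P = 6340 W.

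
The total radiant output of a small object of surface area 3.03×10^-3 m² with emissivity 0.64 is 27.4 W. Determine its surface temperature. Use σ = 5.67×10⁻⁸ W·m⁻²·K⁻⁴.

T ≈ 707 K

From P = εσAT⁴, T = (P / εσA)^(1/4) = (27.4 / (0.64 × 5.67×10⁻⁸ × 3.03×10^-3))^(1/4).
T = (2.49×10^11)^(1/4) = 707 K.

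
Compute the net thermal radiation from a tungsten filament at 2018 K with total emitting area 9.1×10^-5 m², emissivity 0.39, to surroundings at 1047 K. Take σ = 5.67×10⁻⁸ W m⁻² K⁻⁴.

Q ≈ 31.0 W

Q = εσA(T⁴ − T_s⁴). T⁴ − T_s⁴ = (2018)⁴ − (1047)⁴ = 1.66×10^13 − 1.20×10^12 = 1.54×10^13 K⁴.
Q = 0.39 × 5.67×10⁻⁸ × 9.10×10^-5 × 1.54×10^13 = 31.0 W.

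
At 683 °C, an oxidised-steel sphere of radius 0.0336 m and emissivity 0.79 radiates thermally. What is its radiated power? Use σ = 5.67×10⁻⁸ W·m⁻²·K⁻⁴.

P ≈ 531 W

A = 4πr² = 4π × (0.0336)² = 0.0142 m².
683 °C = 956 K.
P = εσAT⁴ = 0.79 × 5.67×10⁻⁸ × 0.0142 × (956)⁴ = 0.79 × 5.67×10⁻⁸ × 0.0142 × 8.35×10^11.
P = 531 W.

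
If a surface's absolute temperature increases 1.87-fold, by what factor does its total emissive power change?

P ∝ T⁴, so the power scales as (1.87)⁴ = 12.2.

factor ≈ 12.2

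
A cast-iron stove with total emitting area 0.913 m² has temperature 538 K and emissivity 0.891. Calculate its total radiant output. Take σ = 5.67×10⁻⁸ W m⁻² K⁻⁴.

Stefan–Boltzmann: P = εσAT⁴ = 0.891 × 5.67×10⁻⁸ × 0.913 × (538)⁴ = 0.891 × 5.67×10⁻⁸ × 0.913 × 8.38×10^10.
P = 3860 W.

P ≈ 3860 W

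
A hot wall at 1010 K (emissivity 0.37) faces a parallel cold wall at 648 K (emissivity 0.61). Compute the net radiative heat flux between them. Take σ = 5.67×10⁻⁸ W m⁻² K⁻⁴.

For two large parallel gray plates, q = σ(T₁⁴ − T₂⁴) / (1/ε₁ + 1/ε₂ − 1).
1/ε₁ + 1/ε₂ − 1 = 1/0.37 + 1/0.61 − 1 = 3.342.
T₁⁴ − T₂⁴ = 1.04×10^12 − 1.76×10^11 = 8.64×10^11 K⁴.
q = 5.67×10⁻⁸ × 8.64×10^11 / 3.342 = 14700 W/m².

q ≈ 14700 W/m²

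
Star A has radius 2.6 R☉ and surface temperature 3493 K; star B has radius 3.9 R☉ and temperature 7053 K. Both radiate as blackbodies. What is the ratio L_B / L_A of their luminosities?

L_B/L_A ≈ 37.4

L = 4πR²σT⁴ ∝ R²T⁴, so L_B/L_A = (3.9/2.6)² × (7053/3493)⁴ = 2.25 × 16.6 = 37.4.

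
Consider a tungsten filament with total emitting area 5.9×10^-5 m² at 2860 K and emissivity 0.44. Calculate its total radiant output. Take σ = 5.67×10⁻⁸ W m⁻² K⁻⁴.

P = εσAT⁴ = 0.44 × 5.67×10⁻⁸ × 5.90×10^-5 × (2860)⁴ = 0.44 × 5.67×10⁻⁸ × 5.90×10^-5 × 6.69×10^13.
P = 98.5 W.

P ≈ 98.5 W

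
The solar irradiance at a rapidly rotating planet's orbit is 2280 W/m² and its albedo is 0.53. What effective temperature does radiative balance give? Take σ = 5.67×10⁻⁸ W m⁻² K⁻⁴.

Power absorbed = (1−a)S·πR²; power emitted = 4πR²σT⁴. Equating and cancelling πR²:
T = ((1−a)S / 4σ)^(1/4) = (1070 / (4 × 5.67×10⁻⁸))^(1/4) = (4.72×10^9)^(1/4).
T = 262 K.

T ≈ 262 K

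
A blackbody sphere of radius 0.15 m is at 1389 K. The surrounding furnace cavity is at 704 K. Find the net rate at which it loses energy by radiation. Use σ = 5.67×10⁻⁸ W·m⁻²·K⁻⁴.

A = 4πr² = 4π × (0.15)² = 0.283 m².
Q = σA(T⁴ − T_s⁴). T⁴ − T_s⁴ = (1389)⁴ − (704)⁴ = 3.72×10^12 − 2.46×10^11 = 3.48×10^12 K⁴.
Q = 5.67×10⁻⁸ × 0.283 × 3.48×10^12 = 55700 W.

Q ≈ 55700 W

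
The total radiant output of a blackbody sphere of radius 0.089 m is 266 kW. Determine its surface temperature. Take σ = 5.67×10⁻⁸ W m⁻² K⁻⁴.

T ≈ 2620 K

A = 4πr² = 4π × (0.089)² = 0.0995 m².
From P = σAT⁴, T = (P / σA)^(1/4) = (2.66×10^5 / (5.67×10⁻⁸ × 0.0995))^(1/4).
T = (4.71×10^13)^(1/4) = 2620 K.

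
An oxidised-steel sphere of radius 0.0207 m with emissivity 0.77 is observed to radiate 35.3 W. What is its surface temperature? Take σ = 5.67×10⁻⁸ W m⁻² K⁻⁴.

T ≈ 622 K

A = 4πr² = 4π × (0.0207)² = 5.38×10^-3 m².
From P = εσAT⁴, T = (P / εσA)^(1/4) = (35.3 / (0.77 × 5.67×10⁻⁸ × 5.38×10^-3))^(1/4).
T = (1.50×10^11)^(1/4) = 622 K.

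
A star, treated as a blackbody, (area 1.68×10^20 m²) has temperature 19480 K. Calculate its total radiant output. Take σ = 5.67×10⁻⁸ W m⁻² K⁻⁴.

P = σAT⁴ = 5.67×10⁻⁸ × 1.68×10^20 × (19480)⁴ = 5.67×10⁻⁸ × 1.68×10^20 × 1.44×10^17.
P = 1.37×10^30 W.

P ≈ 1.37×10^30 W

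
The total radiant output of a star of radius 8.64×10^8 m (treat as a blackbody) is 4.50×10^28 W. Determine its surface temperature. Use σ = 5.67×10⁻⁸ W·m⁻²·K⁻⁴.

A = 4πr² = 4π × (8.64×10^8)² = 9.38×10^18 m².
From P = σAT⁴, T = (P / σA)^(1/4) = (4.50×10^28 / (5.67×10⁻⁸ × 9.38×10^18))^(1/4).
T = (8.46×10^16)^(1/4) = 17100 K.

T ≈ 17100 K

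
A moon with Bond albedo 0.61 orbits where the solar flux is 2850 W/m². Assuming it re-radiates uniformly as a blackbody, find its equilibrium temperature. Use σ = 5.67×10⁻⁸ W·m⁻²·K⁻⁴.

Power absorbed = (1−a)S·πR²; power emitted = 4πR²σT⁴. Equating and cancelling πR²:
T = ((1−a)S / 4σ)^(1/4) = (1110 / (4 × 5.67×10⁻⁸))^(1/4) = (4.90×10^9)^(1/4).
T = 265 K.

T ≈ 265 K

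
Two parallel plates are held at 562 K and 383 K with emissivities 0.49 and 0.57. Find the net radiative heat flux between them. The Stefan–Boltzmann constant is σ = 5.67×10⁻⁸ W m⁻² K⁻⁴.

For two large parallel gray plates, q = σ(T₁⁴ − T₂⁴) / (1/ε₁ + 1/ε₂ − 1).
1/ε₁ + 1/ε₂ − 1 = 1/0.49 + 1/0.57 − 1 = 2.795.
T₁⁴ − T₂⁴ = 9.98×10^10 − 2.15×10^10 = 7.82×10^10 K⁴.
q = 5.67×10⁻⁸ × 7.82×10^10 / 2.795 = 1590 W/m².

q ≈ 1590 W/m²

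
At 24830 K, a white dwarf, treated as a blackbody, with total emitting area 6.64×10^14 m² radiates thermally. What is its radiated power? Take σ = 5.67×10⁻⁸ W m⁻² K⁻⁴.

P = σAT⁴ = 5.67×10⁻⁸ × 6.64×10^14 × (24830)⁴ = 5.67×10⁻⁸ × 6.64×10^14 × 3.80×10^17.
P = 1.43×10^25 W.

P ≈ 1.43×10^25 W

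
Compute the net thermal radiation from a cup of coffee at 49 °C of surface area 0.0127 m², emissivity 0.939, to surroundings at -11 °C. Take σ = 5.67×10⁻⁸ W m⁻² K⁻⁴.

Q ≈ 4.08 W

Convert: 49 °C = 322 K; -11 °C = 262 K.
Q = εσA(T⁴ − T_s⁴). T⁴ − T_s⁴ = (322)⁴ − (262)⁴ = 1.08×10^10 − 4.71×10^9 = 6.04×10^9 K⁴.
Q = 0.939 × 5.67×10⁻⁸ × 0.0127 × 6.04×10^9 = 4.08 W.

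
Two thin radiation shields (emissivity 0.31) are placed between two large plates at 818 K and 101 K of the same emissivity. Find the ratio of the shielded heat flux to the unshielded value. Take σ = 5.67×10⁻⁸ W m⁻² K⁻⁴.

ratio ≈ 0.333

With N identical shields there are N+1 = 3 gaps in series, each with the same radiative resistance, so the flux falls to 1/(N+1) of its unshielded value.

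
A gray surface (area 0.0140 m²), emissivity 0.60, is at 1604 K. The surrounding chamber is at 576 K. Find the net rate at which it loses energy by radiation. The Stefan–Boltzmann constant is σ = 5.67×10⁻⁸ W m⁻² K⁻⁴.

Q = εσA(T⁴ − T_s⁴). T⁴ − T_s⁴ = (1604)⁴ − (576)⁴ = 6.62×10^12 − 1.10×10^11 = 6.51×10^12 K⁴.
Q = 0.60 × 5.67×10⁻⁸ × 0.0140 × 6.51×10^12 = 3100 W.

Q ≈ 3100 W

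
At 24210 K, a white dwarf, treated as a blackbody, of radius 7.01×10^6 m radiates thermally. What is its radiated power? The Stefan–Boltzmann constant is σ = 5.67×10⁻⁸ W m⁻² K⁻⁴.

P ≈ 1.20×10^25 W

A = 4πr² = 4π × (7.01×10^6)² = 6.18×10^14 m².
P = σAT⁴ = 5.67×10⁻⁸ × 6.18×10^14 × (24210)⁴ = 5.67×10⁻⁸ × 6.18×10^14 × 3.44×10^17.
P = 1.20×10^25 W.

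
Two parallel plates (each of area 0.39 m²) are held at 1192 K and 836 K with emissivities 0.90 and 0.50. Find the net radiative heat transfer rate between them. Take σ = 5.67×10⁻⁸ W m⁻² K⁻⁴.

For two large parallel gray plates, q = σ(T₁⁴ − T₂⁴) / (1/ε₁ + 1/ε₂ − 1).
1/ε₁ + 1/ε₂ − 1 = 1/0.90 + 1/0.50 − 1 = 2.111.
T₁⁴ − T₂⁴ = 2.02×10^12 − 4.88×10^11 = 1.53×10^12 K⁴.
q = 5.67×10⁻⁸ × 1.53×10^12 / 2.111 = 41100 W/m².
Q = q·A = 41100 × 0.39 = 16000 W.

Q ≈ 16000 W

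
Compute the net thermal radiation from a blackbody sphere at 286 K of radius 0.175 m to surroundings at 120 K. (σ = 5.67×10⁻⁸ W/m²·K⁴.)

A = 4πr² = 4π × (0.175)² = 0.385 m².
Q = σA(T⁴ − T_s⁴). T⁴ − T_s⁴ = (286)⁴ − (120)⁴ = 6.69×10^9 − 2.07×10^8 = 6.48×10^9 K⁴.
Q = 5.67×10⁻⁸ × 0.385 × 6.48×10^9 = 141 W.

Q ≈ 141 W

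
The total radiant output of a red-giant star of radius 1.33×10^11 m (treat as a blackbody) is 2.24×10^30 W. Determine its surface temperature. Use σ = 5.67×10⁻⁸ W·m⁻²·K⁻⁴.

T ≈ 3650 K

A = 4πr² = 4π × (1.33×10^11)² = 2.22×10^23 m².
From P = σAT⁴, T = (P / σA)^(1/4) = (2.24×10^30 / (5.67×10⁻⁸ × 2.22×10^23))^(1/4).
T = (1.78×10^14)^(1/4) = 3650 K.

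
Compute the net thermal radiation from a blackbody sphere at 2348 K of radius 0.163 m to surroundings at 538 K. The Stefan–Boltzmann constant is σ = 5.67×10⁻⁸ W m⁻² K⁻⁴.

Q ≈ 5.74×10^5 W

A = 4πr² = 4π × (0.163)² = 0.334 m².
Q = σA(T⁴ − T_s⁴). T⁴ − T_s⁴ = (2348)⁴ − (538)⁴ = 3.04×10^13 − 8.38×10^10 = 3.03×10^13 K⁴.
Q = 5.67×10⁻⁸ × 0.334 × 3.03×10^13 = 5.74×10^5 W.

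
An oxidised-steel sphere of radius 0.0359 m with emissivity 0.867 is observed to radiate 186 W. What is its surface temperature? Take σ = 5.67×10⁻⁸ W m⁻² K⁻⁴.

T ≈ 695 K

A = 4πr² = 4π × (0.0359)² = 0.0162 m².
From P = εσAT⁴, T = (P / εσA)^(1/4) = (186 / (0.867 × 5.67×10⁻⁸ × 0.0162))^(1/4).
T = (2.34×10^11)^(1/4) = 695 K.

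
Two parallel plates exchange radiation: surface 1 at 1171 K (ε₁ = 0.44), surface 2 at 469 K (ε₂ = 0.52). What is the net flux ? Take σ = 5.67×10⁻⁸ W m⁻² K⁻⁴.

q ≈ 32500 W/m²

For two large parallel gray plates, q = σ(T₁⁴ − T₂⁴) / (1/ε₁ + 1/ε₂ − 1).
1/ε₁ + 1/ε₂ − 1 = 1/0.44 + 1/0.52 − 1 = 3.196.
T₁⁴ − T₂⁴ = 1.88×10^12 − 4.84×10^10 = 1.83×10^12 K⁴.
q = 5.67×10⁻⁸ × 1.83×10^12 / 3.196 = 32500 W/m².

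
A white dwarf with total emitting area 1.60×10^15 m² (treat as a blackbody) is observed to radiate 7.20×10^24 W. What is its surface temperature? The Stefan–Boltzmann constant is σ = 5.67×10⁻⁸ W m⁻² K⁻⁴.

From P = σAT⁴, T = (P / σA)^(1/4) = (7.20×10^24 / (5.67×10⁻⁸ × 1.60×10^15))^(1/4).
T = (7.94×10^16)^(1/4) = 16800 K.

T ≈ 16800 K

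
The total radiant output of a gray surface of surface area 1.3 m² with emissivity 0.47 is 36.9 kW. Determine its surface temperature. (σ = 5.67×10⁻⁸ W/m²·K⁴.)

From P = εσAT⁴, T = (P / εσA)^(1/4) = (36900 / (0.47 × 5.67×10⁻⁸ × 1.30))^(1/4).
T = (1.07×10^12)^(1/4) = 1020 K.

T ≈ 1020 K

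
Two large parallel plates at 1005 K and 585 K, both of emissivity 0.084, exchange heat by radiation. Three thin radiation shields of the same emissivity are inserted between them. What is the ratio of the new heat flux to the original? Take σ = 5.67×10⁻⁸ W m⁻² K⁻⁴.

ratio ≈ 0.250

With N identical shields there are N+1 = 4 gaps in series, each with the same radiative resistance, so the flux falls to 1/(N+1) of its unshielded value.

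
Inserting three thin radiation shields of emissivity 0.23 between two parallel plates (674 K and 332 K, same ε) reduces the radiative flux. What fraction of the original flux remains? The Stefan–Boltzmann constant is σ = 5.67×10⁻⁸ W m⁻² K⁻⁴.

ratio ≈ 0.250

With N identical shields there are N+1 = 4 gaps in series, each with the same radiative resistance, so the flux falls to 1/(N+1) of its unshielded value.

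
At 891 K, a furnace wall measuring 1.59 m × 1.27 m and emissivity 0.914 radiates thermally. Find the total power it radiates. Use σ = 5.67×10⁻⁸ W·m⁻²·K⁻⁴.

P ≈ 66000 W

A = 1.59 × 1.27 = 2.02 m².
P = εσAT⁴ = 0.914 × 5.67×10⁻⁸ × 2.02 × (891)⁴ = 0.914 × 5.67×10⁻⁸ × 2.02 × 6.30×10^11.
P = 66000 W.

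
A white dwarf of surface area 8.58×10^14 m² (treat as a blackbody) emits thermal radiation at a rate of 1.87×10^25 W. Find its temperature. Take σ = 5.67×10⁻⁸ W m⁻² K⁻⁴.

T ≈ 24900 K

From P = σAT⁴, T = (P / σA)^(1/4) = (1.87×10^25 / (5.67×10⁻⁸ × 8.58×10^14))^(1/4).
T = (3.84×10^17)^(1/4) = 24900 K.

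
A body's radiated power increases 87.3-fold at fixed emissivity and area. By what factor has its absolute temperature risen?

P ∝ T⁴ ⇒ T ∝ P^(1/4), so T scales by (87.3)^(1/4) = 3.06.

factor ≈ 3.06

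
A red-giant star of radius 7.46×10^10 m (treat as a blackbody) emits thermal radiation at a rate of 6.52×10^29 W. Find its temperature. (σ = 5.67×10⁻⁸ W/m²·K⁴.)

A = 4πr² = 4π × (7.46×10^10)² = 6.99×10^22 m².
From P = σAT⁴, T = (P / σA)^(1/4) = (6.52×10^29 / (5.67×10⁻⁸ × 6.99×10^22))^(1/4).
T = (1.64×10^14)^(1/4) = 3580 K.

T ≈ 3580 K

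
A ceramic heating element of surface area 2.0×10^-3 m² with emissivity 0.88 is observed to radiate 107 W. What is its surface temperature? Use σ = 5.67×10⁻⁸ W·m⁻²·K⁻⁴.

From P = εσAT⁴, T = (P / εσA)^(1/4) = (107 / (0.88 × 5.67×10⁻⁸ × 2.00×10^-3))^(1/4).
T = (1.07×10^12)^(1/4) = 1020 K.

T ≈ 1020 K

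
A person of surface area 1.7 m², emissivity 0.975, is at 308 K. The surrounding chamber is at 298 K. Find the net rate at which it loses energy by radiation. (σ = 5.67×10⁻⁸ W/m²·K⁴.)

Q = εσA(T⁴ − T_s⁴). T⁴ − T_s⁴ = (308)⁴ − (298)⁴ = 9.00×10^9 − 7.89×10^9 = 1.11×10^9 K⁴.
Q = 0.975 × 5.67×10⁻⁸ × 1.70 × 1.11×10^9 = 105 W.

Q ≈ 105 W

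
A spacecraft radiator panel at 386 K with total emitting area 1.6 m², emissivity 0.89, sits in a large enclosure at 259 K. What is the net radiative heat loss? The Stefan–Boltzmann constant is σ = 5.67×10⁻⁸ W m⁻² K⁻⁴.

Q = εσA(T⁴ − T_s⁴). T⁴ − T_s⁴ = (386)⁴ − (259)⁴ = 2.22×10^10 − 4.50×10^9 = 1.77×10^10 K⁴.
Q = 0.89 × 5.67×10⁻⁸ × 1.60 × 1.77×10^10 = 1430 W.

Q ≈ 1430 W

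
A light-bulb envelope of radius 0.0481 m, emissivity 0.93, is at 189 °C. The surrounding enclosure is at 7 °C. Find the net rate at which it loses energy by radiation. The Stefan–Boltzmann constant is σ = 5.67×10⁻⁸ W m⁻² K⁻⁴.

A = 4πr² = 4π × (0.0481)² = 0.0291 m².
Convert: 189 °C = 462 K; 7 °C = 280 K.
Q = εσA(T⁴ − T_s⁴). T⁴ − T_s⁴ = (462)⁴ − (280)⁴ = 4.56×10^10 − 6.15×10^9 = 3.94×10^10 K⁴.
Q = 0.93 × 5.67×10⁻⁸ × 0.0291 × 3.94×10^10 = 60.4 W.

Q ≈ 60.4 W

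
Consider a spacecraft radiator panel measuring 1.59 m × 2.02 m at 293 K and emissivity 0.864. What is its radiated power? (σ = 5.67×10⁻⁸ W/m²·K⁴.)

P ≈ 1160 W

A = 1.59 × 2.02 = 3.21 m².
Stefan–Boltzmann: P = εσAT⁴ = 0.864 × 5.67×10⁻⁸ × 3.21 × (293)⁴ = 0.864 × 5.67×10⁻⁸ × 3.21 × 7.37×10^9.
P = 1160 W.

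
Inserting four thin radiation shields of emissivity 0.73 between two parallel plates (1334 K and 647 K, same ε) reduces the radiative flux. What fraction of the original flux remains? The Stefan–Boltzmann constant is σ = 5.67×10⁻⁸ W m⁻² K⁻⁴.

ratio ≈ 0.200

With N identical shields there are N+1 = 5 gaps in series, each with the same radiative resistance, so the flux falls to 1/(N+1) of its unshielded value.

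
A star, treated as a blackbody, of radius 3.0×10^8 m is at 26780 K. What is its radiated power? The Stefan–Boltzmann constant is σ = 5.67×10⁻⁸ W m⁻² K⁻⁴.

P ≈ 3.30×10^28 W

A = 4πr² = 4π × (3.0×10^8)² = 1.13×10^18 m².
P = σAT⁴ = 5.67×10⁻⁸ × 1.13×10^18 × (26780)⁴ = 5.67×10⁻⁸ × 1.13×10^18 × 5.14×10^17.
P = 3.30×10^28 W.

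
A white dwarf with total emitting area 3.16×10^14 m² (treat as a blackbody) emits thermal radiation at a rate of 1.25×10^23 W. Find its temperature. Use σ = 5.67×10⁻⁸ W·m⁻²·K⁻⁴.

T ≈ 9140 K

From P = σAT⁴, T = (P / σA)^(1/4) = (1.25×10^23 / (5.67×10⁻⁸ × 3.16×10^14))^(1/4).
T = (6.98×10^15)^(1/4) = 9140 K.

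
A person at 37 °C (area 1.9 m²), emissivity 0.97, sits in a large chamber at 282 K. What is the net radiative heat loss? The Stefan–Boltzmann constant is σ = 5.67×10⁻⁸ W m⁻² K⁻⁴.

Convert: 37 °C = 310 K.
Q = εσA(T⁴ − T_s⁴). T⁴ − T_s⁴ = (310)⁴ − (282)⁴ = 9.24×10^9 − 6.32×10^9 = 2.91×10^9 K⁴.
Q = 0.97 × 5.67×10⁻⁸ × 1.90 × 2.91×10^9 = 304 W.

Q ≈ 304 W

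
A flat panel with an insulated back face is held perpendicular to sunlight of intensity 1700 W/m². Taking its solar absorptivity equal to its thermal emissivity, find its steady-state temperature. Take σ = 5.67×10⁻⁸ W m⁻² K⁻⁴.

Absorbed flux αS = emitted flux εσT⁴ (one radiating face); with α = ε, T = (S/σ)^(1/4).
T = (1700 / 5.67×10⁻⁸)^(1/4) = (3.00×10^10)^(1/4).
T = 416 K.

T ≈ 416 K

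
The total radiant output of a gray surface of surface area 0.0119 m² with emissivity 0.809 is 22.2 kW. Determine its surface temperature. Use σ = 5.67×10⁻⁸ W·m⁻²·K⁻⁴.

From P = εσAT⁴, T = (P / εσA)^(1/4) = (22200 / (0.809 × 5.67×10⁻⁸ × 0.0119))^(1/4).
T = (4.07×10^13)^(1/4) = 2530 K.

T ≈ 2530 K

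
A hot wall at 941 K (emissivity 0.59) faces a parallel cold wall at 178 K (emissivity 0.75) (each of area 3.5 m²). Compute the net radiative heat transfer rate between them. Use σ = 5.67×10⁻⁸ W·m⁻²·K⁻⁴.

For two large parallel gray plates, q = σ(T₁⁴ − T₂⁴) / (1/ε₁ + 1/ε₂ − 1).
1/ε₁ + 1/ε₂ − 1 = 1/0.59 + 1/0.75 − 1 = 2.028.
T₁⁴ − T₂⁴ = 7.84×10^11 − 1.00×10^9 = 7.83×10^11 K⁴.
q = 5.67×10⁻⁸ × 7.83×10^11 / 2.028 = 21900 W/m².
Q = q·A = 21900 × 3.5 = 76600 W.

Q ≈ 76600 W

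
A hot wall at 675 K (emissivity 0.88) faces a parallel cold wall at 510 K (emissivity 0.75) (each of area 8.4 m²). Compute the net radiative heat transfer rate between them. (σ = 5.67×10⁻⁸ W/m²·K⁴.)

For two large parallel gray plates, q = σ(T₁⁴ − T₂⁴) / (1/ε₁ + 1/ε₂ − 1).
1/ε₁ + 1/ε₂ − 1 = 1/0.88 + 1/0.75 − 1 = 1.470.
T₁⁴ − T₂⁴ = 2.08×10^11 − 6.77×10^10 = 1.40×10^11 K⁴.
q = 5.67×10⁻⁸ × 1.40×10^11 / 1.470 = 5400 W/m².
Q = q·A = 5400 × 8.4 = 45400 W.

Q ≈ 45400 W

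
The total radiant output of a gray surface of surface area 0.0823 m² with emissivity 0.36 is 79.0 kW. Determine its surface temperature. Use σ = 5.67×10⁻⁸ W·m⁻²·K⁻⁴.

T ≈ 2620 K

From P = εσAT⁴, T = (P / εσA)^(1/4) = (79000 / (0.36 × 5.67×10⁻⁸ × 0.0823))^(1/4).
T = (4.70×10^13)^(1/4) = 2620 K.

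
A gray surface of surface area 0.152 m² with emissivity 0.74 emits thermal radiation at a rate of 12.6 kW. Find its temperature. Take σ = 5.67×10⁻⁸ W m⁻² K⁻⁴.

T ≈ 1190 K

From P = εσAT⁴, T = (P / εσA)^(1/4) = (12600 / (0.74 × 5.67×10⁻⁸ × 0.152))^(1/4).
T = (1.98×10^12)^(1/4) = 1190 K.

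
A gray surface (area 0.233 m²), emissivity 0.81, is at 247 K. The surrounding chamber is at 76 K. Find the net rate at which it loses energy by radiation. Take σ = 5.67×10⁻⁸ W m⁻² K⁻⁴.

Q ≈ 39.5 W

Q = εσA(T⁴ − T_s⁴). T⁴ − T_s⁴ = (247)⁴ − (76)⁴ = 3.72×10^9 − 3.34×10^7 = 3.69×10^9 K⁴.
Q = 0.81 × 5.67×10⁻⁸ × 0.233 × 3.69×10^9 = 39.5 W.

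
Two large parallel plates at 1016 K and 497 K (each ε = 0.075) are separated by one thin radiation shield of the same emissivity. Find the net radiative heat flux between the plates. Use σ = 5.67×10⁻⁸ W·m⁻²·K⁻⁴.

q ≈ 1110 W/m²

Each of the 2 gaps contributes resistance (2/ε − 1) = 2/0.075 − 1 = 25.67; total = 51.33.
q = σ(T₁⁴ − T₂⁴) / 51.33 = 5.67×10⁻⁸ × 1.00×10^12 / 51.33 = 1110 W/m².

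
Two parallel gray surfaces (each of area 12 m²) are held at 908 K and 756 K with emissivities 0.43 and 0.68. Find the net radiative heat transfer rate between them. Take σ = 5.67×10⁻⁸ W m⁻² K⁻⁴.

Q ≈ 85900 W

For two large parallel gray plates, q = σ(T₁⁴ − T₂⁴) / (1/ε₁ + 1/ε₂ − 1).
1/ε₁ + 1/ε₂ − 1 = 1/0.43 + 1/0.68 − 1 = 2.796.
T₁⁴ − T₂⁴ = 6.80×10^11 − 3.27×10^11 = 3.53×10^11 K⁴.
q = 5.67×10⁻⁸ × 3.53×10^11 / 2.796 = 7160 W/m².
Q = q·A = 7160 × 12 = 85900 W.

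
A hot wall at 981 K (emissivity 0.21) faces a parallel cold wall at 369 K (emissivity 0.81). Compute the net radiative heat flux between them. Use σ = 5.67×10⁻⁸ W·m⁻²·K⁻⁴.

For two large parallel gray plates, q = σ(T₁⁴ − T₂⁴) / (1/ε₁ + 1/ε₂ − 1).
1/ε₁ + 1/ε₂ − 1 = 1/0.21 + 1/0.81 − 1 = 4.996.
T₁⁴ − T₂⁴ = 9.26×10^11 − 1.85×10^10 = 9.08×10^11 K⁴.
q = 5.67×10⁻⁸ × 9.08×10^11 / 4.996 = 10300 W/m².

q ≈ 10300 W/m²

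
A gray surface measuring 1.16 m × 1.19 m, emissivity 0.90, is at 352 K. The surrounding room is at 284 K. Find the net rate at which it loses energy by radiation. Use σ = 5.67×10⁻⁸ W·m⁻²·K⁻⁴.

Q ≈ 623 W

A = 1.16 × 1.19 = 1.38 m².
Q = εσA(T⁴ − T_s⁴). T⁴ − T_s⁴ = (352)⁴ − (284)⁴ = 1.54×10^10 − 6.51×10^9 = 8.85×10^9 K⁴.
Q = 0.90 × 5.67×10⁻⁸ × 1.38 × 8.85×10^9 = 623 W.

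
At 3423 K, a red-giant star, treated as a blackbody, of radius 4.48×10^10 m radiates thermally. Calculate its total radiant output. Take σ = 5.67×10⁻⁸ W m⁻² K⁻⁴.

A = 4πr² = 4π × (4.48×10^10)² = 2.52×10^22 m².
P = σAT⁴ = 5.67×10⁻⁸ × 2.52×10^22 × (3423)⁴ = 5.67×10⁻⁸ × 2.52×10^22 × 1.37×10^14.
P = 1.96×10^29 W.

P ≈ 1.96×10^29 W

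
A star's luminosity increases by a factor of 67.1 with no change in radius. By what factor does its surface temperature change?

factor ≈ 2.86

P ∝ T⁴ ⇒ T ∝ P^(1/4), so T scales by (67.1)^(1/4) = 2.86.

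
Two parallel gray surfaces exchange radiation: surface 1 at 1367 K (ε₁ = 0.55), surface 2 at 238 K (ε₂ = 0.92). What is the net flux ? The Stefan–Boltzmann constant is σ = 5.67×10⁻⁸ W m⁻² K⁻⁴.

For two large parallel gray plates, q = σ(T₁⁴ − T₂⁴) / (1/ε₁ + 1/ε₂ − 1).
1/ε₁ + 1/ε₂ − 1 = 1/0.55 + 1/0.92 − 1 = 1.905.
T₁⁴ − T₂⁴ = 3.49×10^12 − 3.21×10^9 = 3.49×10^12 K⁴.
q = 5.67×10⁻⁸ × 3.49×10^12 / 1.905 = 1.04×10^5 W/m².

q ≈ 1.04×10^5 W/m²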